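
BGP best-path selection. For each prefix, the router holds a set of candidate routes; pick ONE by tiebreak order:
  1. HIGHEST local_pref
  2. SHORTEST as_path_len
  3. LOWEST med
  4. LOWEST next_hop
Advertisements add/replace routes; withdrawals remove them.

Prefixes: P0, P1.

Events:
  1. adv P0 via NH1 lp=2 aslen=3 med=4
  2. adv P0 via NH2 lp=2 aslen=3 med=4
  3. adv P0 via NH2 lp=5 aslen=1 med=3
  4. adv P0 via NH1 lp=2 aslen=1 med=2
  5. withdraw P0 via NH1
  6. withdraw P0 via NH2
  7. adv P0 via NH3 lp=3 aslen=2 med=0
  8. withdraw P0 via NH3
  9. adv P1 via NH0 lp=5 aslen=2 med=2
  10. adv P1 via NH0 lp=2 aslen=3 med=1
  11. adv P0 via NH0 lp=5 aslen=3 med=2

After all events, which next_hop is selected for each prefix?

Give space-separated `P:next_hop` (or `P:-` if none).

Answer: P0:NH0 P1:NH0

Derivation:
Op 1: best P0=NH1 P1=-
Op 2: best P0=NH1 P1=-
Op 3: best P0=NH2 P1=-
Op 4: best P0=NH2 P1=-
Op 5: best P0=NH2 P1=-
Op 6: best P0=- P1=-
Op 7: best P0=NH3 P1=-
Op 8: best P0=- P1=-
Op 9: best P0=- P1=NH0
Op 10: best P0=- P1=NH0
Op 11: best P0=NH0 P1=NH0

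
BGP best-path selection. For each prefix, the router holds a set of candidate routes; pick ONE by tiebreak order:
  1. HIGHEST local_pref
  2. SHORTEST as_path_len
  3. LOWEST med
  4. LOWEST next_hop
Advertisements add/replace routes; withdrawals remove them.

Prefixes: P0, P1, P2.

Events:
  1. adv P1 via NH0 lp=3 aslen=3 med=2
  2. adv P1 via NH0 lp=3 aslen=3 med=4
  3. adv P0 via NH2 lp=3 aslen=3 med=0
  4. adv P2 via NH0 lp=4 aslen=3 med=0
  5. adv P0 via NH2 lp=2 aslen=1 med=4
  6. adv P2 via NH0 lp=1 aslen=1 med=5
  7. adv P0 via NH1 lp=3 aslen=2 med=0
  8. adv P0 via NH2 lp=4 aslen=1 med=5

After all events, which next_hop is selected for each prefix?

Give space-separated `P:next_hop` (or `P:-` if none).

Answer: P0:NH2 P1:NH0 P2:NH0

Derivation:
Op 1: best P0=- P1=NH0 P2=-
Op 2: best P0=- P1=NH0 P2=-
Op 3: best P0=NH2 P1=NH0 P2=-
Op 4: best P0=NH2 P1=NH0 P2=NH0
Op 5: best P0=NH2 P1=NH0 P2=NH0
Op 6: best P0=NH2 P1=NH0 P2=NH0
Op 7: best P0=NH1 P1=NH0 P2=NH0
Op 8: best P0=NH2 P1=NH0 P2=NH0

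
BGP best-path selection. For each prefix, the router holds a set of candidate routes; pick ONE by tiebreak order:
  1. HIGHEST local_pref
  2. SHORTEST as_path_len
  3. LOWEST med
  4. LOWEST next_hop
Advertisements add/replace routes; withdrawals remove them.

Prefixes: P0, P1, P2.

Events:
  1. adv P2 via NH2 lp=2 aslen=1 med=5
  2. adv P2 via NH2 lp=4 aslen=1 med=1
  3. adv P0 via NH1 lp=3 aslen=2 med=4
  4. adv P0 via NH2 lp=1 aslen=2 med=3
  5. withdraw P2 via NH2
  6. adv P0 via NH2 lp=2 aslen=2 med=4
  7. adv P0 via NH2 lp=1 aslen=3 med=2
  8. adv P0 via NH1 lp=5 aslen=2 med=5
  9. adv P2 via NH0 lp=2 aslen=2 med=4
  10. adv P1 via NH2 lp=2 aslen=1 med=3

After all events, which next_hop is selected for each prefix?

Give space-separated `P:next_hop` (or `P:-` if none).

Answer: P0:NH1 P1:NH2 P2:NH0

Derivation:
Op 1: best P0=- P1=- P2=NH2
Op 2: best P0=- P1=- P2=NH2
Op 3: best P0=NH1 P1=- P2=NH2
Op 4: best P0=NH1 P1=- P2=NH2
Op 5: best P0=NH1 P1=- P2=-
Op 6: best P0=NH1 P1=- P2=-
Op 7: best P0=NH1 P1=- P2=-
Op 8: best P0=NH1 P1=- P2=-
Op 9: best P0=NH1 P1=- P2=NH0
Op 10: best P0=NH1 P1=NH2 P2=NH0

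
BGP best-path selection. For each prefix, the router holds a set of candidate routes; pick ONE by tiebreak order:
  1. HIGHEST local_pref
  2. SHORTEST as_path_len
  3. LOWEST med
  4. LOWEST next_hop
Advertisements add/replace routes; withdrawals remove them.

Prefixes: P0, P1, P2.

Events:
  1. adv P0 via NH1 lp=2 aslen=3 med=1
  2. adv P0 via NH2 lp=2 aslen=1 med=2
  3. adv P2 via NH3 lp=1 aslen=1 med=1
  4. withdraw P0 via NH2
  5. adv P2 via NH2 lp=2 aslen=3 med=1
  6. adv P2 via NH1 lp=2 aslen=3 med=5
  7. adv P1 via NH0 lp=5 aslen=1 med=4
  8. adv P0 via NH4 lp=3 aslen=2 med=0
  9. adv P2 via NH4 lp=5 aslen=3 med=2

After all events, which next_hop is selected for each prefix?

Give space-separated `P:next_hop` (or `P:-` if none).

Op 1: best P0=NH1 P1=- P2=-
Op 2: best P0=NH2 P1=- P2=-
Op 3: best P0=NH2 P1=- P2=NH3
Op 4: best P0=NH1 P1=- P2=NH3
Op 5: best P0=NH1 P1=- P2=NH2
Op 6: best P0=NH1 P1=- P2=NH2
Op 7: best P0=NH1 P1=NH0 P2=NH2
Op 8: best P0=NH4 P1=NH0 P2=NH2
Op 9: best P0=NH4 P1=NH0 P2=NH4

Answer: P0:NH4 P1:NH0 P2:NH4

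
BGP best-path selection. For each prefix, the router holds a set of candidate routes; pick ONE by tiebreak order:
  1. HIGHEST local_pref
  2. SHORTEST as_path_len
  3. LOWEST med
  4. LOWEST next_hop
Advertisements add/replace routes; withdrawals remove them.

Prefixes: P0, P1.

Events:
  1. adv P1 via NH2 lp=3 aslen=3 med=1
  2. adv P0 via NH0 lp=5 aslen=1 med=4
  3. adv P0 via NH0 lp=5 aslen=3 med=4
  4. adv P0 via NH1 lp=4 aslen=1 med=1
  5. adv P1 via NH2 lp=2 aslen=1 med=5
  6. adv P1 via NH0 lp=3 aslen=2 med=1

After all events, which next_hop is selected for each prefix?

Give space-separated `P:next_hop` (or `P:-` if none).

Answer: P0:NH0 P1:NH0

Derivation:
Op 1: best P0=- P1=NH2
Op 2: best P0=NH0 P1=NH2
Op 3: best P0=NH0 P1=NH2
Op 4: best P0=NH0 P1=NH2
Op 5: best P0=NH0 P1=NH2
Op 6: best P0=NH0 P1=NH0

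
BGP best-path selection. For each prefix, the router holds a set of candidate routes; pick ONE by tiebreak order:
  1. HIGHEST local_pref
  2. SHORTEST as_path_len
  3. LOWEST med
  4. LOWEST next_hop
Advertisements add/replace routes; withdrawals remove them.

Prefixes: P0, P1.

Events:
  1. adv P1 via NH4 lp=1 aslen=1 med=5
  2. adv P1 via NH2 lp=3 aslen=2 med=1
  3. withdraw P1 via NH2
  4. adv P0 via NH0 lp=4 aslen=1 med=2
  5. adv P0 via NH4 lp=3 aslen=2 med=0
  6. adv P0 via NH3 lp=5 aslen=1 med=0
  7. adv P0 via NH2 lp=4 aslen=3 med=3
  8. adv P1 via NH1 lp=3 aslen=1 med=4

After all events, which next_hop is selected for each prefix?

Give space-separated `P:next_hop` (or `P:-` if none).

Op 1: best P0=- P1=NH4
Op 2: best P0=- P1=NH2
Op 3: best P0=- P1=NH4
Op 4: best P0=NH0 P1=NH4
Op 5: best P0=NH0 P1=NH4
Op 6: best P0=NH3 P1=NH4
Op 7: best P0=NH3 P1=NH4
Op 8: best P0=NH3 P1=NH1

Answer: P0:NH3 P1:NH1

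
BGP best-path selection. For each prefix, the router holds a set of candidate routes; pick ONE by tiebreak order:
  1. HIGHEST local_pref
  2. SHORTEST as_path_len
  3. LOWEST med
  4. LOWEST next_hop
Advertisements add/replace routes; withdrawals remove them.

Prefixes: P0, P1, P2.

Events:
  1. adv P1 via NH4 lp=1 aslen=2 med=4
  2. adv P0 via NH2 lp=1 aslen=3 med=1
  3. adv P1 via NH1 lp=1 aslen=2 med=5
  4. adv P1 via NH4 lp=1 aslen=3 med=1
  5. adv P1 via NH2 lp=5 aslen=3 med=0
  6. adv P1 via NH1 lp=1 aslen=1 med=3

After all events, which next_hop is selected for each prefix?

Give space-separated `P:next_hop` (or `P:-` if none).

Answer: P0:NH2 P1:NH2 P2:-

Derivation:
Op 1: best P0=- P1=NH4 P2=-
Op 2: best P0=NH2 P1=NH4 P2=-
Op 3: best P0=NH2 P1=NH4 P2=-
Op 4: best P0=NH2 P1=NH1 P2=-
Op 5: best P0=NH2 P1=NH2 P2=-
Op 6: best P0=NH2 P1=NH2 P2=-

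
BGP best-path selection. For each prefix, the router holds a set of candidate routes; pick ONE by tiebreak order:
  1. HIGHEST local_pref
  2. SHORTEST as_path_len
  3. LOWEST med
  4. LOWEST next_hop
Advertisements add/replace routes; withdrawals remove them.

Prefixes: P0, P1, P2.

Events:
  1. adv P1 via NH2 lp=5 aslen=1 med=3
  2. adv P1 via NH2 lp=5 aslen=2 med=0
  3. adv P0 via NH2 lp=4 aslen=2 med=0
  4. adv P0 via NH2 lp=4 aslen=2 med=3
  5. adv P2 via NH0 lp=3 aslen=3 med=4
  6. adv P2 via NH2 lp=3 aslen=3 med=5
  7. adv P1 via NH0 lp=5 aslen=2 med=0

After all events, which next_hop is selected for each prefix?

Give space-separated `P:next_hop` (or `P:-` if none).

Answer: P0:NH2 P1:NH0 P2:NH0

Derivation:
Op 1: best P0=- P1=NH2 P2=-
Op 2: best P0=- P1=NH2 P2=-
Op 3: best P0=NH2 P1=NH2 P2=-
Op 4: best P0=NH2 P1=NH2 P2=-
Op 5: best P0=NH2 P1=NH2 P2=NH0
Op 6: best P0=NH2 P1=NH2 P2=NH0
Op 7: best P0=NH2 P1=NH0 P2=NH0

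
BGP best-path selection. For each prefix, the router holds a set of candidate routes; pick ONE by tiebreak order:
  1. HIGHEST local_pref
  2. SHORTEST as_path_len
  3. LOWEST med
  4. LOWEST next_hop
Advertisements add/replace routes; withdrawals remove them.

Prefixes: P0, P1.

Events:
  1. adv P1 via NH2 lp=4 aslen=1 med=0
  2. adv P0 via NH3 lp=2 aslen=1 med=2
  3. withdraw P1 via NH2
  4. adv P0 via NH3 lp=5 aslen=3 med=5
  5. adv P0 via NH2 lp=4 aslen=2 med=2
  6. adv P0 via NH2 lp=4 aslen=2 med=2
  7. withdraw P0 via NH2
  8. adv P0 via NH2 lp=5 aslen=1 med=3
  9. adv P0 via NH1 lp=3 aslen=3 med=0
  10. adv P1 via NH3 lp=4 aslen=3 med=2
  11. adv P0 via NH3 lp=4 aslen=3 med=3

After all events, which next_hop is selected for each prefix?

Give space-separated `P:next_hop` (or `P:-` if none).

Op 1: best P0=- P1=NH2
Op 2: best P0=NH3 P1=NH2
Op 3: best P0=NH3 P1=-
Op 4: best P0=NH3 P1=-
Op 5: best P0=NH3 P1=-
Op 6: best P0=NH3 P1=-
Op 7: best P0=NH3 P1=-
Op 8: best P0=NH2 P1=-
Op 9: best P0=NH2 P1=-
Op 10: best P0=NH2 P1=NH3
Op 11: best P0=NH2 P1=NH3

Answer: P0:NH2 P1:NH3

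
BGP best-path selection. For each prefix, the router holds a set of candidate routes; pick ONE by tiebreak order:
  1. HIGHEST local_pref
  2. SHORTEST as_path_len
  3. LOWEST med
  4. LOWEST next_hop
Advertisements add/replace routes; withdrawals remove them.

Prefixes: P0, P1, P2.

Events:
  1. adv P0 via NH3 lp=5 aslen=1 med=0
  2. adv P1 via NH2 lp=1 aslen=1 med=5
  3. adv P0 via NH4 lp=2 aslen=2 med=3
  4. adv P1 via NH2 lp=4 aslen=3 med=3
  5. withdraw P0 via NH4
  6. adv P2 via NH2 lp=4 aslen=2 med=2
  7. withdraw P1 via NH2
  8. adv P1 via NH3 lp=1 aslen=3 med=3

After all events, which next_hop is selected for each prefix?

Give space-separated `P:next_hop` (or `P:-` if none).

Answer: P0:NH3 P1:NH3 P2:NH2

Derivation:
Op 1: best P0=NH3 P1=- P2=-
Op 2: best P0=NH3 P1=NH2 P2=-
Op 3: best P0=NH3 P1=NH2 P2=-
Op 4: best P0=NH3 P1=NH2 P2=-
Op 5: best P0=NH3 P1=NH2 P2=-
Op 6: best P0=NH3 P1=NH2 P2=NH2
Op 7: best P0=NH3 P1=- P2=NH2
Op 8: best P0=NH3 P1=NH3 P2=NH2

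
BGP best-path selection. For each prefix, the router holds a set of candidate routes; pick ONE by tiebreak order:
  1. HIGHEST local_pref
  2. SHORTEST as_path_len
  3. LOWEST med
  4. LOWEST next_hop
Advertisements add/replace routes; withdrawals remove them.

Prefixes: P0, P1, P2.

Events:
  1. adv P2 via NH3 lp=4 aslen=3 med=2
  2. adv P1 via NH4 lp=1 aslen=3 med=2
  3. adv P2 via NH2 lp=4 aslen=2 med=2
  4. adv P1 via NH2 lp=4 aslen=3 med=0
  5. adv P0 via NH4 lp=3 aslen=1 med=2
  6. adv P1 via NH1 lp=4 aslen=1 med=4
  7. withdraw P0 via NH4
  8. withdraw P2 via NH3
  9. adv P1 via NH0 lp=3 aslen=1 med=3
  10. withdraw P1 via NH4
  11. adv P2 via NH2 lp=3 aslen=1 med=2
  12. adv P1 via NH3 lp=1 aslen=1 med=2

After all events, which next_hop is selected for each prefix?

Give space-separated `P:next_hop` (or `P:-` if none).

Answer: P0:- P1:NH1 P2:NH2

Derivation:
Op 1: best P0=- P1=- P2=NH3
Op 2: best P0=- P1=NH4 P2=NH3
Op 3: best P0=- P1=NH4 P2=NH2
Op 4: best P0=- P1=NH2 P2=NH2
Op 5: best P0=NH4 P1=NH2 P2=NH2
Op 6: best P0=NH4 P1=NH1 P2=NH2
Op 7: best P0=- P1=NH1 P2=NH2
Op 8: best P0=- P1=NH1 P2=NH2
Op 9: best P0=- P1=NH1 P2=NH2
Op 10: best P0=- P1=NH1 P2=NH2
Op 11: best P0=- P1=NH1 P2=NH2
Op 12: best P0=- P1=NH1 P2=NH2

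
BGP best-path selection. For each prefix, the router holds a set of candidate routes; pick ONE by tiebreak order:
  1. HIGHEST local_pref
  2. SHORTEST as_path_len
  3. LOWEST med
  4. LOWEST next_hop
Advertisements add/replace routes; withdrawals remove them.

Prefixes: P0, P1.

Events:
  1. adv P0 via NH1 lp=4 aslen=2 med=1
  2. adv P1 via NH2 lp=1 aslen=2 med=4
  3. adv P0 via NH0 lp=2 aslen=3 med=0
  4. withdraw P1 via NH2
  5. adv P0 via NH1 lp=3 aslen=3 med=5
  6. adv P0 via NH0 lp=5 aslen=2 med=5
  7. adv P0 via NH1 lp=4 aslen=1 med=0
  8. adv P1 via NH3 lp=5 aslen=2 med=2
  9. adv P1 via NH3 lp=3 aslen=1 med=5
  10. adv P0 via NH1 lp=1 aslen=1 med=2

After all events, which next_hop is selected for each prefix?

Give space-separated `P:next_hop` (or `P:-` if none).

Answer: P0:NH0 P1:NH3

Derivation:
Op 1: best P0=NH1 P1=-
Op 2: best P0=NH1 P1=NH2
Op 3: best P0=NH1 P1=NH2
Op 4: best P0=NH1 P1=-
Op 5: best P0=NH1 P1=-
Op 6: best P0=NH0 P1=-
Op 7: best P0=NH0 P1=-
Op 8: best P0=NH0 P1=NH3
Op 9: best P0=NH0 P1=NH3
Op 10: best P0=NH0 P1=NH3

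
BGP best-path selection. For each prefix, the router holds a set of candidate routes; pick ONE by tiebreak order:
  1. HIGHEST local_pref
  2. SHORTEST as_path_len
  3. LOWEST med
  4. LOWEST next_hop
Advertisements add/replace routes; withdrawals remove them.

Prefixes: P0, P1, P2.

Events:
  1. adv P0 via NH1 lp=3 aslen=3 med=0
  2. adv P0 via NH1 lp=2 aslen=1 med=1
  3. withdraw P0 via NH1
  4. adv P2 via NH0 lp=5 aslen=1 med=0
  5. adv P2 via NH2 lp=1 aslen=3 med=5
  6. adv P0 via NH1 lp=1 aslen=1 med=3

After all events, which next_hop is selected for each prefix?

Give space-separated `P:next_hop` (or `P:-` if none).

Answer: P0:NH1 P1:- P2:NH0

Derivation:
Op 1: best P0=NH1 P1=- P2=-
Op 2: best P0=NH1 P1=- P2=-
Op 3: best P0=- P1=- P2=-
Op 4: best P0=- P1=- P2=NH0
Op 5: best P0=- P1=- P2=NH0
Op 6: best P0=NH1 P1=- P2=NH0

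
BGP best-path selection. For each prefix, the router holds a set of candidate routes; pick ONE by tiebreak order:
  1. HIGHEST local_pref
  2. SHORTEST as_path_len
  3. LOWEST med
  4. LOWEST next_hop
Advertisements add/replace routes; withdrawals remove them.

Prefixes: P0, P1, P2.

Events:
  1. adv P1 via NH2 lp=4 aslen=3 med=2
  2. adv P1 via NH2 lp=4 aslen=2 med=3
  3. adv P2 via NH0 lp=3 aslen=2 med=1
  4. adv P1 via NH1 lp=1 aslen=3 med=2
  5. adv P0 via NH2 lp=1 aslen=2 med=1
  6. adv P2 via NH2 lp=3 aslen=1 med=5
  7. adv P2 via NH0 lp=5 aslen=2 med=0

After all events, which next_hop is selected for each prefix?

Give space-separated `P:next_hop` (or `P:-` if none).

Op 1: best P0=- P1=NH2 P2=-
Op 2: best P0=- P1=NH2 P2=-
Op 3: best P0=- P1=NH2 P2=NH0
Op 4: best P0=- P1=NH2 P2=NH0
Op 5: best P0=NH2 P1=NH2 P2=NH0
Op 6: best P0=NH2 P1=NH2 P2=NH2
Op 7: best P0=NH2 P1=NH2 P2=NH0

Answer: P0:NH2 P1:NH2 P2:NH0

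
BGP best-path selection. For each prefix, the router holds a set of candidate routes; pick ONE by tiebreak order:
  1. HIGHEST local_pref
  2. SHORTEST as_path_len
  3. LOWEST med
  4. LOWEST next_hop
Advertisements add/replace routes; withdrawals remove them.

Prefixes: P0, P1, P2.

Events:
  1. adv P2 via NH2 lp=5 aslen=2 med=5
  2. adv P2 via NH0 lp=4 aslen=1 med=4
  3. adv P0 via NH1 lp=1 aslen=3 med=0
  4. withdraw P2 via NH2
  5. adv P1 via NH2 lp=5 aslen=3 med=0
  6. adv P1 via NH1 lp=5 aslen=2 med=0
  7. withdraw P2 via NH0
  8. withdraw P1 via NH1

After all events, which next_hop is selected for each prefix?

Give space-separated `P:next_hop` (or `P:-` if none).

Answer: P0:NH1 P1:NH2 P2:-

Derivation:
Op 1: best P0=- P1=- P2=NH2
Op 2: best P0=- P1=- P2=NH2
Op 3: best P0=NH1 P1=- P2=NH2
Op 4: best P0=NH1 P1=- P2=NH0
Op 5: best P0=NH1 P1=NH2 P2=NH0
Op 6: best P0=NH1 P1=NH1 P2=NH0
Op 7: best P0=NH1 P1=NH1 P2=-
Op 8: best P0=NH1 P1=NH2 P2=-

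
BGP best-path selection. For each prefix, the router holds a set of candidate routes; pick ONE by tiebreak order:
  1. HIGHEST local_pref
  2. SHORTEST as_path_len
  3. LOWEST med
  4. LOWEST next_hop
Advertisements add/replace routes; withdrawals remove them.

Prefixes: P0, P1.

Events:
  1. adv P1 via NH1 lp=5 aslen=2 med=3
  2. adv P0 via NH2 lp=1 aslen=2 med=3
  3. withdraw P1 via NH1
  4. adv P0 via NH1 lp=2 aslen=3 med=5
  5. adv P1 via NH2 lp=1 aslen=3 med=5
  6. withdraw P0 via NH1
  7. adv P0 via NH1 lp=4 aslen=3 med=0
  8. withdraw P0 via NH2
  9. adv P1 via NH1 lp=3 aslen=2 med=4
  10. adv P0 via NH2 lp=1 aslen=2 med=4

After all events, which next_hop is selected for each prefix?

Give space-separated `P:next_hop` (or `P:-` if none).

Op 1: best P0=- P1=NH1
Op 2: best P0=NH2 P1=NH1
Op 3: best P0=NH2 P1=-
Op 4: best P0=NH1 P1=-
Op 5: best P0=NH1 P1=NH2
Op 6: best P0=NH2 P1=NH2
Op 7: best P0=NH1 P1=NH2
Op 8: best P0=NH1 P1=NH2
Op 9: best P0=NH1 P1=NH1
Op 10: best P0=NH1 P1=NH1

Answer: P0:NH1 P1:NH1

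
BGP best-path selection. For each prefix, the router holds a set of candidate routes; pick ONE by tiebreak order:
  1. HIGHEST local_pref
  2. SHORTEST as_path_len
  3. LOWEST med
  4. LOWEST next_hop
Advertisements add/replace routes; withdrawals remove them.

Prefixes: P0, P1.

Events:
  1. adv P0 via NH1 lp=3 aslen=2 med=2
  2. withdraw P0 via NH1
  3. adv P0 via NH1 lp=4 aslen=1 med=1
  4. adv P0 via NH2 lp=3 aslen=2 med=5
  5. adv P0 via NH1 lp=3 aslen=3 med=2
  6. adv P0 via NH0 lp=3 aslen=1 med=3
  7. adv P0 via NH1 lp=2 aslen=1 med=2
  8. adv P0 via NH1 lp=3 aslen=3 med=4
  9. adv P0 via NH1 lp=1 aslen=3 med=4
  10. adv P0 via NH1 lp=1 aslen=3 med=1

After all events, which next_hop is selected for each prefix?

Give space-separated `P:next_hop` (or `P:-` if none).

Op 1: best P0=NH1 P1=-
Op 2: best P0=- P1=-
Op 3: best P0=NH1 P1=-
Op 4: best P0=NH1 P1=-
Op 5: best P0=NH2 P1=-
Op 6: best P0=NH0 P1=-
Op 7: best P0=NH0 P1=-
Op 8: best P0=NH0 P1=-
Op 9: best P0=NH0 P1=-
Op 10: best P0=NH0 P1=-

Answer: P0:NH0 P1:-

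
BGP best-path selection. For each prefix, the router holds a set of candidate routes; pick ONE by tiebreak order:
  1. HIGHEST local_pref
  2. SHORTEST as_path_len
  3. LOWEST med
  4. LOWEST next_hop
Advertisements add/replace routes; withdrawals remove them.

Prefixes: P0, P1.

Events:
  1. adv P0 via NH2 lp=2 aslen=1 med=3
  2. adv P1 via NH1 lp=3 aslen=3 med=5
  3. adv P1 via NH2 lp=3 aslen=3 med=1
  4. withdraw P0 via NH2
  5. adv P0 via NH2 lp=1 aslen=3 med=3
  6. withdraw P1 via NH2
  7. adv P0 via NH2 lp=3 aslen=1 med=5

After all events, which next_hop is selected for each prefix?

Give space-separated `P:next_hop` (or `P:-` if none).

Answer: P0:NH2 P1:NH1

Derivation:
Op 1: best P0=NH2 P1=-
Op 2: best P0=NH2 P1=NH1
Op 3: best P0=NH2 P1=NH2
Op 4: best P0=- P1=NH2
Op 5: best P0=NH2 P1=NH2
Op 6: best P0=NH2 P1=NH1
Op 7: best P0=NH2 P1=NH1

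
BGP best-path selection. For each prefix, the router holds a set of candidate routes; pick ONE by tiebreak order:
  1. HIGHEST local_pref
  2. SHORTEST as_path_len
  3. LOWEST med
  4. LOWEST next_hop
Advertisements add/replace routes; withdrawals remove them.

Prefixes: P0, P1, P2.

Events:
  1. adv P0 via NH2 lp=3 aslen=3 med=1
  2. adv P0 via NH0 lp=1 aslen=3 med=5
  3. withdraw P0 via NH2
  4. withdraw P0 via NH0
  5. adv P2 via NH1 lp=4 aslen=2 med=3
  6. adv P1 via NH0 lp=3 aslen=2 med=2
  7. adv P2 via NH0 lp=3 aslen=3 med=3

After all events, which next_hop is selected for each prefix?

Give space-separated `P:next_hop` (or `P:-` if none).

Answer: P0:- P1:NH0 P2:NH1

Derivation:
Op 1: best P0=NH2 P1=- P2=-
Op 2: best P0=NH2 P1=- P2=-
Op 3: best P0=NH0 P1=- P2=-
Op 4: best P0=- P1=- P2=-
Op 5: best P0=- P1=- P2=NH1
Op 6: best P0=- P1=NH0 P2=NH1
Op 7: best P0=- P1=NH0 P2=NH1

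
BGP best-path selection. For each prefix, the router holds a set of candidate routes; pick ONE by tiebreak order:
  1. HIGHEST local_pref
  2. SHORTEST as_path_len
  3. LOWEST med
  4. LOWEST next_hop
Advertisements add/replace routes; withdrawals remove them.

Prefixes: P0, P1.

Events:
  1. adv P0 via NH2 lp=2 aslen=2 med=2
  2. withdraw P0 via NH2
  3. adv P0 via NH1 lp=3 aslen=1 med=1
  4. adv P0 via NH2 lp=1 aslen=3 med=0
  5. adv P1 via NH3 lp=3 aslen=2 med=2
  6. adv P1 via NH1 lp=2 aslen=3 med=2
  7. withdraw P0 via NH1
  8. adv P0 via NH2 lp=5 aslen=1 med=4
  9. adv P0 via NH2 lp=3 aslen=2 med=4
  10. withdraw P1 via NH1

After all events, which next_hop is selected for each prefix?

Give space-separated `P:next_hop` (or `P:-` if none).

Answer: P0:NH2 P1:NH3

Derivation:
Op 1: best P0=NH2 P1=-
Op 2: best P0=- P1=-
Op 3: best P0=NH1 P1=-
Op 4: best P0=NH1 P1=-
Op 5: best P0=NH1 P1=NH3
Op 6: best P0=NH1 P1=NH3
Op 7: best P0=NH2 P1=NH3
Op 8: best P0=NH2 P1=NH3
Op 9: best P0=NH2 P1=NH3
Op 10: best P0=NH2 P1=NH3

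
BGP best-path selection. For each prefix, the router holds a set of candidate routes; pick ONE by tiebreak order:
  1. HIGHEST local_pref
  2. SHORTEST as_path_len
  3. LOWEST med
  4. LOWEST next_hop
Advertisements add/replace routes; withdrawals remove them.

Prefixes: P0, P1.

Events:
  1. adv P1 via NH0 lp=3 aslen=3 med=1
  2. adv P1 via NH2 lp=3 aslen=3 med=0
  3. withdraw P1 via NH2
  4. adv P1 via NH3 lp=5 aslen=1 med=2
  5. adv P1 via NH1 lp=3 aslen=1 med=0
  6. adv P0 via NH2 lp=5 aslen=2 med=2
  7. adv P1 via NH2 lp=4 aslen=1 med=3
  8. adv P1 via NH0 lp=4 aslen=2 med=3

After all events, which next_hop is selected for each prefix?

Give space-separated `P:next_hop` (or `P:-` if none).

Op 1: best P0=- P1=NH0
Op 2: best P0=- P1=NH2
Op 3: best P0=- P1=NH0
Op 4: best P0=- P1=NH3
Op 5: best P0=- P1=NH3
Op 6: best P0=NH2 P1=NH3
Op 7: best P0=NH2 P1=NH3
Op 8: best P0=NH2 P1=NH3

Answer: P0:NH2 P1:NH3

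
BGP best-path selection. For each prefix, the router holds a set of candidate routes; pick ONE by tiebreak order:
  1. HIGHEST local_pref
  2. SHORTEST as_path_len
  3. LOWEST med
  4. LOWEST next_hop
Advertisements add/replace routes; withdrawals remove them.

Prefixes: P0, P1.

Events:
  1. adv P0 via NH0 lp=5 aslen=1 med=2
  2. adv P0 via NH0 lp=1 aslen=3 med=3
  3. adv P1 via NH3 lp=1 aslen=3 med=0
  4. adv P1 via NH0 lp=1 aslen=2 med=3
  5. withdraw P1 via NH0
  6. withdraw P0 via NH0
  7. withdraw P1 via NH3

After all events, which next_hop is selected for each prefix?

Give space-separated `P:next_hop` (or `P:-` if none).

Op 1: best P0=NH0 P1=-
Op 2: best P0=NH0 P1=-
Op 3: best P0=NH0 P1=NH3
Op 4: best P0=NH0 P1=NH0
Op 5: best P0=NH0 P1=NH3
Op 6: best P0=- P1=NH3
Op 7: best P0=- P1=-

Answer: P0:- P1:-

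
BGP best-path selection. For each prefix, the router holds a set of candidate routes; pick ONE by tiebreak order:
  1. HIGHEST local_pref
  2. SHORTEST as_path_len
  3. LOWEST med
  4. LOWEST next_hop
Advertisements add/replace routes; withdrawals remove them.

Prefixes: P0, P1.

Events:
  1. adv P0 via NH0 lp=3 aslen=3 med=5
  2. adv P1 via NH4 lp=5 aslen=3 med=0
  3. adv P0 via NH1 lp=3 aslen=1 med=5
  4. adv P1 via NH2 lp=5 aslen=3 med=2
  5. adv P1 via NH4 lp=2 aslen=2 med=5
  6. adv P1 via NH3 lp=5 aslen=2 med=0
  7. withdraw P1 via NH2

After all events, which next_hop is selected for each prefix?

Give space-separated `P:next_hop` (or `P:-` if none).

Op 1: best P0=NH0 P1=-
Op 2: best P0=NH0 P1=NH4
Op 3: best P0=NH1 P1=NH4
Op 4: best P0=NH1 P1=NH4
Op 5: best P0=NH1 P1=NH2
Op 6: best P0=NH1 P1=NH3
Op 7: best P0=NH1 P1=NH3

Answer: P0:NH1 P1:NH3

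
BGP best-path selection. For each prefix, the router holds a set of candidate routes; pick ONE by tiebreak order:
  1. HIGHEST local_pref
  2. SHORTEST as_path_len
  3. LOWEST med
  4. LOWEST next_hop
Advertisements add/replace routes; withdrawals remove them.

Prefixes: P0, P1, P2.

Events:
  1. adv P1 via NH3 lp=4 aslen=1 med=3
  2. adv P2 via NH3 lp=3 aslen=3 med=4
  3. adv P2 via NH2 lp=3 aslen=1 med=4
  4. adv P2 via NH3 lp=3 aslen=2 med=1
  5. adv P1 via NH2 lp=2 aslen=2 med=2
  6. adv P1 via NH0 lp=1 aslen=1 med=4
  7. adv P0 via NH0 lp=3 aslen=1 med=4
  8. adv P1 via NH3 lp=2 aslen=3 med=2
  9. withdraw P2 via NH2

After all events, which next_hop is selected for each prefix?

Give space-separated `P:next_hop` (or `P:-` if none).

Answer: P0:NH0 P1:NH2 P2:NH3

Derivation:
Op 1: best P0=- P1=NH3 P2=-
Op 2: best P0=- P1=NH3 P2=NH3
Op 3: best P0=- P1=NH3 P2=NH2
Op 4: best P0=- P1=NH3 P2=NH2
Op 5: best P0=- P1=NH3 P2=NH2
Op 6: best P0=- P1=NH3 P2=NH2
Op 7: best P0=NH0 P1=NH3 P2=NH2
Op 8: best P0=NH0 P1=NH2 P2=NH2
Op 9: best P0=NH0 P1=NH2 P2=NH3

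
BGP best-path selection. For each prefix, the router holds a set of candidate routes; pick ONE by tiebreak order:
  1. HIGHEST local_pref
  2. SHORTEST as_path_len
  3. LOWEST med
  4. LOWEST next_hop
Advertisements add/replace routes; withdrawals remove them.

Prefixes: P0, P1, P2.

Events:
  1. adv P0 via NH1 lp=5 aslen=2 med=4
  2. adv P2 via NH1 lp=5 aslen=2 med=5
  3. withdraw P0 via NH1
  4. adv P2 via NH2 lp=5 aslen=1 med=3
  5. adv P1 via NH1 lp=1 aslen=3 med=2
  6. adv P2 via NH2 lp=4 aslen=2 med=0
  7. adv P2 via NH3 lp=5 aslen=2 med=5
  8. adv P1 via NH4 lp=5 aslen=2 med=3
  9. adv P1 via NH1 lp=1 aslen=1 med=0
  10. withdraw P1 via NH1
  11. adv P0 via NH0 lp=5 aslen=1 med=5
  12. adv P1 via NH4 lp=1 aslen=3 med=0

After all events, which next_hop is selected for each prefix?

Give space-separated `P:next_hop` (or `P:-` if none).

Op 1: best P0=NH1 P1=- P2=-
Op 2: best P0=NH1 P1=- P2=NH1
Op 3: best P0=- P1=- P2=NH1
Op 4: best P0=- P1=- P2=NH2
Op 5: best P0=- P1=NH1 P2=NH2
Op 6: best P0=- P1=NH1 P2=NH1
Op 7: best P0=- P1=NH1 P2=NH1
Op 8: best P0=- P1=NH4 P2=NH1
Op 9: best P0=- P1=NH4 P2=NH1
Op 10: best P0=- P1=NH4 P2=NH1
Op 11: best P0=NH0 P1=NH4 P2=NH1
Op 12: best P0=NH0 P1=NH4 P2=NH1

Answer: P0:NH0 P1:NH4 P2:NH1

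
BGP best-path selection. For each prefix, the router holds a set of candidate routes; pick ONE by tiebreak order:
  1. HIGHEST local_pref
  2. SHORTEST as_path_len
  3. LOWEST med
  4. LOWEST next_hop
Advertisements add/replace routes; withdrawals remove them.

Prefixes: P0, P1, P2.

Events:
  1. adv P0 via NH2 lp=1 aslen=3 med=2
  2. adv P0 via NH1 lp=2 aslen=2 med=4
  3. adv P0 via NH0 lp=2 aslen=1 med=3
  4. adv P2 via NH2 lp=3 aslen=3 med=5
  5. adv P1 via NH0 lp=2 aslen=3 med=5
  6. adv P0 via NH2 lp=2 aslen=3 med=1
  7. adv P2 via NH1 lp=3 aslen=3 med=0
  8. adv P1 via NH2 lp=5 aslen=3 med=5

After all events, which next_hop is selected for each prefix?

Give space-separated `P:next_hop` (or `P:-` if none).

Op 1: best P0=NH2 P1=- P2=-
Op 2: best P0=NH1 P1=- P2=-
Op 3: best P0=NH0 P1=- P2=-
Op 4: best P0=NH0 P1=- P2=NH2
Op 5: best P0=NH0 P1=NH0 P2=NH2
Op 6: best P0=NH0 P1=NH0 P2=NH2
Op 7: best P0=NH0 P1=NH0 P2=NH1
Op 8: best P0=NH0 P1=NH2 P2=NH1

Answer: P0:NH0 P1:NH2 P2:NH1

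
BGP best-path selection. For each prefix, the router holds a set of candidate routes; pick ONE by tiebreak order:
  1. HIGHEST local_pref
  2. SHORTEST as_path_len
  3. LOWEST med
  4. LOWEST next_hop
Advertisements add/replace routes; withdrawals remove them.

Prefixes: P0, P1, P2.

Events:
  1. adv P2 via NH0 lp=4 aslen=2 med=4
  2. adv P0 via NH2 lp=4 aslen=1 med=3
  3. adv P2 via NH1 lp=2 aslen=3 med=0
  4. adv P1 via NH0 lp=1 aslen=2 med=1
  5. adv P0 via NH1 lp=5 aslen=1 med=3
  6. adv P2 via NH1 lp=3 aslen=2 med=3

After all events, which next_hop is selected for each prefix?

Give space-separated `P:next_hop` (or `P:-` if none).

Answer: P0:NH1 P1:NH0 P2:NH0

Derivation:
Op 1: best P0=- P1=- P2=NH0
Op 2: best P0=NH2 P1=- P2=NH0
Op 3: best P0=NH2 P1=- P2=NH0
Op 4: best P0=NH2 P1=NH0 P2=NH0
Op 5: best P0=NH1 P1=NH0 P2=NH0
Op 6: best P0=NH1 P1=NH0 P2=NH0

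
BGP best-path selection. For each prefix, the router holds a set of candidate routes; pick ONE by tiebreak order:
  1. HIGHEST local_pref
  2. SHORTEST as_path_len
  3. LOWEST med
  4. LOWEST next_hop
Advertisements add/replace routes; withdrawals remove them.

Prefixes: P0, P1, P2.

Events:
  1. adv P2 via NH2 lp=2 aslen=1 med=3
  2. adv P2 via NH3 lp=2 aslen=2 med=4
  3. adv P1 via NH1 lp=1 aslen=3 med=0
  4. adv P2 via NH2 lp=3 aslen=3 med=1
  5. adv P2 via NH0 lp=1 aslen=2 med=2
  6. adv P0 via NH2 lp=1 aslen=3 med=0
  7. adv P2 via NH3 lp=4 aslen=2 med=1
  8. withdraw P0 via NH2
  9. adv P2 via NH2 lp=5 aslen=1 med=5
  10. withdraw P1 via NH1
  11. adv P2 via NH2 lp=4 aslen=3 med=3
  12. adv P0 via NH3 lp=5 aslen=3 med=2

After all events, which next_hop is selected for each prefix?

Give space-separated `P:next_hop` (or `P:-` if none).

Op 1: best P0=- P1=- P2=NH2
Op 2: best P0=- P1=- P2=NH2
Op 3: best P0=- P1=NH1 P2=NH2
Op 4: best P0=- P1=NH1 P2=NH2
Op 5: best P0=- P1=NH1 P2=NH2
Op 6: best P0=NH2 P1=NH1 P2=NH2
Op 7: best P0=NH2 P1=NH1 P2=NH3
Op 8: best P0=- P1=NH1 P2=NH3
Op 9: best P0=- P1=NH1 P2=NH2
Op 10: best P0=- P1=- P2=NH2
Op 11: best P0=- P1=- P2=NH3
Op 12: best P0=NH3 P1=- P2=NH3

Answer: P0:NH3 P1:- P2:NH3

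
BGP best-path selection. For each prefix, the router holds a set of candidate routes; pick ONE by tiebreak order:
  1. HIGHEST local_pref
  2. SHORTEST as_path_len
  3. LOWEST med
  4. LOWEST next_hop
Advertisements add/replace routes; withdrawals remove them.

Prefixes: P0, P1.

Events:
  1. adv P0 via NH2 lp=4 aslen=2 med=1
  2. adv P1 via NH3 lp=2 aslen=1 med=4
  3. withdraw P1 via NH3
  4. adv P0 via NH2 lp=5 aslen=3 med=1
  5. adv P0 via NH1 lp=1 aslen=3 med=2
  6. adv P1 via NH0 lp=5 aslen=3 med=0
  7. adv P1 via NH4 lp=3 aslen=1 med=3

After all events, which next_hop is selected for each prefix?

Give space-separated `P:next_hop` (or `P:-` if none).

Answer: P0:NH2 P1:NH0

Derivation:
Op 1: best P0=NH2 P1=-
Op 2: best P0=NH2 P1=NH3
Op 3: best P0=NH2 P1=-
Op 4: best P0=NH2 P1=-
Op 5: best P0=NH2 P1=-
Op 6: best P0=NH2 P1=NH0
Op 7: best P0=NH2 P1=NH0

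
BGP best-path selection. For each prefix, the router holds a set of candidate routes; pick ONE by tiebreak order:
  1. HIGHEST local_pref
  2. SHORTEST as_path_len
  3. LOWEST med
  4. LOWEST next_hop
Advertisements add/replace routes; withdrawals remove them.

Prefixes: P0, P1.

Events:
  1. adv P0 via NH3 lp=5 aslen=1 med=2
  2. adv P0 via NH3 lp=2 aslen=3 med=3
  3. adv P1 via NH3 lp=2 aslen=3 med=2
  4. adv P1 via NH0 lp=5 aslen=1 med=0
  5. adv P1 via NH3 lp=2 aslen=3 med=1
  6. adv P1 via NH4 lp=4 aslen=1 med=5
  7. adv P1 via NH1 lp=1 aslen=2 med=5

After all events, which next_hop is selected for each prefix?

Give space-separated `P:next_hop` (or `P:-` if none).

Answer: P0:NH3 P1:NH0

Derivation:
Op 1: best P0=NH3 P1=-
Op 2: best P0=NH3 P1=-
Op 3: best P0=NH3 P1=NH3
Op 4: best P0=NH3 P1=NH0
Op 5: best P0=NH3 P1=NH0
Op 6: best P0=NH3 P1=NH0
Op 7: best P0=NH3 P1=NH0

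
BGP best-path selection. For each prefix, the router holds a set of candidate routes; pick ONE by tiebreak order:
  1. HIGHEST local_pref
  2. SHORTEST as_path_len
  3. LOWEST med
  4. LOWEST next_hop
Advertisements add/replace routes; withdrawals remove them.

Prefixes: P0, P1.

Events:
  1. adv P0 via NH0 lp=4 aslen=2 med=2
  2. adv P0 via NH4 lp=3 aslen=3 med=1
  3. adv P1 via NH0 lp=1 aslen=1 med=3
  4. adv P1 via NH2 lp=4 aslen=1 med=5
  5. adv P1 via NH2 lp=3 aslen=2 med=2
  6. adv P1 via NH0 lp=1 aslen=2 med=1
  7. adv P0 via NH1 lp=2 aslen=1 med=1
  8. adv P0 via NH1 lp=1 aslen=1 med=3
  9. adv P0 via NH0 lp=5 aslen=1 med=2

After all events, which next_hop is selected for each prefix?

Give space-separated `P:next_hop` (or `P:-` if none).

Answer: P0:NH0 P1:NH2

Derivation:
Op 1: best P0=NH0 P1=-
Op 2: best P0=NH0 P1=-
Op 3: best P0=NH0 P1=NH0
Op 4: best P0=NH0 P1=NH2
Op 5: best P0=NH0 P1=NH2
Op 6: best P0=NH0 P1=NH2
Op 7: best P0=NH0 P1=NH2
Op 8: best P0=NH0 P1=NH2
Op 9: best P0=NH0 P1=NH2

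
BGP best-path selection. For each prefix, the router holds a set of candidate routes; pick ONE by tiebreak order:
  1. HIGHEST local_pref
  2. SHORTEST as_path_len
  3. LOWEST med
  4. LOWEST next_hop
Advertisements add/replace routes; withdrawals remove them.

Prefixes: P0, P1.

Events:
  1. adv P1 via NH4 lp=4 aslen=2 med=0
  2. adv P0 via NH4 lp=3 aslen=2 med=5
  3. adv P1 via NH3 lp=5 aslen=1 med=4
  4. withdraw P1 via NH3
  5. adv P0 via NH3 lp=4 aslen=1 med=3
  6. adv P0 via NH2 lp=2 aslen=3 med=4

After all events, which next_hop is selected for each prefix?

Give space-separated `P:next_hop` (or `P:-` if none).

Answer: P0:NH3 P1:NH4

Derivation:
Op 1: best P0=- P1=NH4
Op 2: best P0=NH4 P1=NH4
Op 3: best P0=NH4 P1=NH3
Op 4: best P0=NH4 P1=NH4
Op 5: best P0=NH3 P1=NH4
Op 6: best P0=NH3 P1=NH4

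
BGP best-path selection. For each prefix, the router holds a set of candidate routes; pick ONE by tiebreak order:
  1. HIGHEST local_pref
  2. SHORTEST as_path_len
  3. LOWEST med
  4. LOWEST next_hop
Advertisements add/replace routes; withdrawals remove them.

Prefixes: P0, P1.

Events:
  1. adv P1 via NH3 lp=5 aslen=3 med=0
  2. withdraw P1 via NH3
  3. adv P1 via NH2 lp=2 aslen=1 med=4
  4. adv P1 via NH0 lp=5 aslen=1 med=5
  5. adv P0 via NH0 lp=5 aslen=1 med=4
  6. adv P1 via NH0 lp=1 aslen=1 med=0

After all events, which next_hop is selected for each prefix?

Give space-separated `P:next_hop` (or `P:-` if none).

Answer: P0:NH0 P1:NH2

Derivation:
Op 1: best P0=- P1=NH3
Op 2: best P0=- P1=-
Op 3: best P0=- P1=NH2
Op 4: best P0=- P1=NH0
Op 5: best P0=NH0 P1=NH0
Op 6: best P0=NH0 P1=NH2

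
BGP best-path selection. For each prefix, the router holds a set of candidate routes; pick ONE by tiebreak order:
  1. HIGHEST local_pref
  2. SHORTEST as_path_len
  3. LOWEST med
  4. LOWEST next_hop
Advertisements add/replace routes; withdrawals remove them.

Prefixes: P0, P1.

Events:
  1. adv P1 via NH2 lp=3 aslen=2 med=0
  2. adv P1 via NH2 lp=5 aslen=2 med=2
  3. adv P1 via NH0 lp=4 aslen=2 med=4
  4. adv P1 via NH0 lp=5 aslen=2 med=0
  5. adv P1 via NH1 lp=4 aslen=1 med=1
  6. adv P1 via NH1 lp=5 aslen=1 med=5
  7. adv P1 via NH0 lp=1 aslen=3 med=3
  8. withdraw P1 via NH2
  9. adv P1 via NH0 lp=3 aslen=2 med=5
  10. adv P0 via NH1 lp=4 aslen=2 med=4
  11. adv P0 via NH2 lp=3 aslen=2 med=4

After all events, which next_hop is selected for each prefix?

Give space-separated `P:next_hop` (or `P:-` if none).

Answer: P0:NH1 P1:NH1

Derivation:
Op 1: best P0=- P1=NH2
Op 2: best P0=- P1=NH2
Op 3: best P0=- P1=NH2
Op 4: best P0=- P1=NH0
Op 5: best P0=- P1=NH0
Op 6: best P0=- P1=NH1
Op 7: best P0=- P1=NH1
Op 8: best P0=- P1=NH1
Op 9: best P0=- P1=NH1
Op 10: best P0=NH1 P1=NH1
Op 11: best P0=NH1 P1=NH1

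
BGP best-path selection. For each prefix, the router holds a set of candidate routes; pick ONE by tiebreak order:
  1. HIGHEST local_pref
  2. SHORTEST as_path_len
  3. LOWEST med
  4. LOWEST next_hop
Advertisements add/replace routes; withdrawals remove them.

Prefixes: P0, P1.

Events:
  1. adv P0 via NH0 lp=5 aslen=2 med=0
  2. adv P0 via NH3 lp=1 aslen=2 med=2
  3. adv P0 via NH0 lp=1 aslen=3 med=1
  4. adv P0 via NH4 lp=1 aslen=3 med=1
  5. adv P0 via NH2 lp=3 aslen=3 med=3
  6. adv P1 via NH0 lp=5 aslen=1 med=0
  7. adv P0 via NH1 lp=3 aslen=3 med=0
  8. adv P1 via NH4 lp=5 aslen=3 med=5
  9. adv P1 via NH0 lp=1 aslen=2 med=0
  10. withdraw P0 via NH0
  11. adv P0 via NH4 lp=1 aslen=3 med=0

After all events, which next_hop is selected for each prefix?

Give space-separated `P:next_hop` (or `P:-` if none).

Answer: P0:NH1 P1:NH4

Derivation:
Op 1: best P0=NH0 P1=-
Op 2: best P0=NH0 P1=-
Op 3: best P0=NH3 P1=-
Op 4: best P0=NH3 P1=-
Op 5: best P0=NH2 P1=-
Op 6: best P0=NH2 P1=NH0
Op 7: best P0=NH1 P1=NH0
Op 8: best P0=NH1 P1=NH0
Op 9: best P0=NH1 P1=NH4
Op 10: best P0=NH1 P1=NH4
Op 11: best P0=NH1 P1=NH4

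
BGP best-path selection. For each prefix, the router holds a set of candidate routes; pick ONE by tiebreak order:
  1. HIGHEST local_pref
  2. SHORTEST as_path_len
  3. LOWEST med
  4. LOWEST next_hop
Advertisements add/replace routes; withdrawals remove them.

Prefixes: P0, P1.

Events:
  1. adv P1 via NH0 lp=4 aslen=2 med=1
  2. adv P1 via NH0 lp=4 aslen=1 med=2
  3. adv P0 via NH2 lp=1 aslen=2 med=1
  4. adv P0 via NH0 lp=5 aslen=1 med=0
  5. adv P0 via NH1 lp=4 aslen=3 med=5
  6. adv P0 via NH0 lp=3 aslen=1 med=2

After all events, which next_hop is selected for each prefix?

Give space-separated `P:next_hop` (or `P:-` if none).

Op 1: best P0=- P1=NH0
Op 2: best P0=- P1=NH0
Op 3: best P0=NH2 P1=NH0
Op 4: best P0=NH0 P1=NH0
Op 5: best P0=NH0 P1=NH0
Op 6: best P0=NH1 P1=NH0

Answer: P0:NH1 P1:NH0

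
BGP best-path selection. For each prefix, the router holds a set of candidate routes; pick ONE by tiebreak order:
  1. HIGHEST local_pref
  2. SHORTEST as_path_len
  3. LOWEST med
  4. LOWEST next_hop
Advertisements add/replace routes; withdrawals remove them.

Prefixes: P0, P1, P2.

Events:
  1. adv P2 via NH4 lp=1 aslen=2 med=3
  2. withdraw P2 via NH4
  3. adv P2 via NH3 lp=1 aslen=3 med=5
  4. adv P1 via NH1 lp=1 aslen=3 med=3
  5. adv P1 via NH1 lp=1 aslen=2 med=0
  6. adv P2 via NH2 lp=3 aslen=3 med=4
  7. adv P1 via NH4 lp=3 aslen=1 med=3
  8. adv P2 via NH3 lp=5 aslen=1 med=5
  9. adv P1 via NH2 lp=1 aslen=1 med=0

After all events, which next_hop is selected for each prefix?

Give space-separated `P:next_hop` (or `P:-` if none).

Op 1: best P0=- P1=- P2=NH4
Op 2: best P0=- P1=- P2=-
Op 3: best P0=- P1=- P2=NH3
Op 4: best P0=- P1=NH1 P2=NH3
Op 5: best P0=- P1=NH1 P2=NH3
Op 6: best P0=- P1=NH1 P2=NH2
Op 7: best P0=- P1=NH4 P2=NH2
Op 8: best P0=- P1=NH4 P2=NH3
Op 9: best P0=- P1=NH4 P2=NH3

Answer: P0:- P1:NH4 P2:NH3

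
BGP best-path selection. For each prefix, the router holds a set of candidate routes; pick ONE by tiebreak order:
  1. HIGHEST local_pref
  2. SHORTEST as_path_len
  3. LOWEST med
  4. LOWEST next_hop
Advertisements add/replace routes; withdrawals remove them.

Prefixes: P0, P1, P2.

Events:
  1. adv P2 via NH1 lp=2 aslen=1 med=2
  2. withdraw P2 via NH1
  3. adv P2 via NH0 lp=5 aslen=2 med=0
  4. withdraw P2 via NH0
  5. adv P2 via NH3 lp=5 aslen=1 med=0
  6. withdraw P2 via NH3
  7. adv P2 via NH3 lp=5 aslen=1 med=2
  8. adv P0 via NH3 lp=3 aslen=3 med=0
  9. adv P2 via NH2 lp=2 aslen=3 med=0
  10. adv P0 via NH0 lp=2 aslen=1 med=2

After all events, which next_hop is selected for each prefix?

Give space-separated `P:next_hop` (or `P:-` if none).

Answer: P0:NH3 P1:- P2:NH3

Derivation:
Op 1: best P0=- P1=- P2=NH1
Op 2: best P0=- P1=- P2=-
Op 3: best P0=- P1=- P2=NH0
Op 4: best P0=- P1=- P2=-
Op 5: best P0=- P1=- P2=NH3
Op 6: best P0=- P1=- P2=-
Op 7: best P0=- P1=- P2=NH3
Op 8: best P0=NH3 P1=- P2=NH3
Op 9: best P0=NH3 P1=- P2=NH3
Op 10: best P0=NH3 P1=- P2=NH3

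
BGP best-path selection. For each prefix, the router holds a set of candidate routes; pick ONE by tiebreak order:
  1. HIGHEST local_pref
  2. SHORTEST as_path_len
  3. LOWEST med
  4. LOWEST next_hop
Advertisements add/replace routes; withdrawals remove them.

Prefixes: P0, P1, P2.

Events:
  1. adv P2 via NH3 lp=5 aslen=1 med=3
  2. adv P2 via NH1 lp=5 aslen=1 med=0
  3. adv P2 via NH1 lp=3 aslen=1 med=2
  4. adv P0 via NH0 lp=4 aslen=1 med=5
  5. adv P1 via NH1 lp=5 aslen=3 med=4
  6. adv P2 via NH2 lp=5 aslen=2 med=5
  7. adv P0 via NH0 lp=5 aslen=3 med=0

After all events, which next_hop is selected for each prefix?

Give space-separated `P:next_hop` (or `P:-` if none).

Answer: P0:NH0 P1:NH1 P2:NH3

Derivation:
Op 1: best P0=- P1=- P2=NH3
Op 2: best P0=- P1=- P2=NH1
Op 3: best P0=- P1=- P2=NH3
Op 4: best P0=NH0 P1=- P2=NH3
Op 5: best P0=NH0 P1=NH1 P2=NH3
Op 6: best P0=NH0 P1=NH1 P2=NH3
Op 7: best P0=NH0 P1=NH1 P2=NH3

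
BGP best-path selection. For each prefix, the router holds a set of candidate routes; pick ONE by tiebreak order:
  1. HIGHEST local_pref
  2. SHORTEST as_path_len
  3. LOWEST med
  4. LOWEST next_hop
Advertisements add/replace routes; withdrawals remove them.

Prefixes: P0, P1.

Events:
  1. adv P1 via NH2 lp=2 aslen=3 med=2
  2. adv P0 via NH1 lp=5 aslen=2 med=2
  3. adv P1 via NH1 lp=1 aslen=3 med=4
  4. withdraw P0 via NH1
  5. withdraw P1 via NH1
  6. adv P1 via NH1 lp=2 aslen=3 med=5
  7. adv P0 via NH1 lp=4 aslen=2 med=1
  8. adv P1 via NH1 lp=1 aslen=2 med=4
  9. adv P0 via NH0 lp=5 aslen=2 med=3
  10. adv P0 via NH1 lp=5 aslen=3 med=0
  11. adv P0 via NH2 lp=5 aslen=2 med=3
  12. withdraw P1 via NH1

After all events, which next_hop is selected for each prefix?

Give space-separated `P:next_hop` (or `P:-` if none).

Op 1: best P0=- P1=NH2
Op 2: best P0=NH1 P1=NH2
Op 3: best P0=NH1 P1=NH2
Op 4: best P0=- P1=NH2
Op 5: best P0=- P1=NH2
Op 6: best P0=- P1=NH2
Op 7: best P0=NH1 P1=NH2
Op 8: best P0=NH1 P1=NH2
Op 9: best P0=NH0 P1=NH2
Op 10: best P0=NH0 P1=NH2
Op 11: best P0=NH0 P1=NH2
Op 12: best P0=NH0 P1=NH2

Answer: P0:NH0 P1:NH2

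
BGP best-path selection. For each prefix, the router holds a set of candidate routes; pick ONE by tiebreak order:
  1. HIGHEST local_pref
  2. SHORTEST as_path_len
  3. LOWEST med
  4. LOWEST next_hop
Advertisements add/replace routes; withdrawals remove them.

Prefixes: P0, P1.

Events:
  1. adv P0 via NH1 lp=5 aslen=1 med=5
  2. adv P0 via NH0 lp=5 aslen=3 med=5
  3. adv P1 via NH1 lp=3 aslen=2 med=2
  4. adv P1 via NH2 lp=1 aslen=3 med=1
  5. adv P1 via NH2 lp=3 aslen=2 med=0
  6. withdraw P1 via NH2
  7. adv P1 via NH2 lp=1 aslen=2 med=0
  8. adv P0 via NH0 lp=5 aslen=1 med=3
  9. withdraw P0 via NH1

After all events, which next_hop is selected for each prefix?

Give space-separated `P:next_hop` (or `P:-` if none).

Answer: P0:NH0 P1:NH1

Derivation:
Op 1: best P0=NH1 P1=-
Op 2: best P0=NH1 P1=-
Op 3: best P0=NH1 P1=NH1
Op 4: best P0=NH1 P1=NH1
Op 5: best P0=NH1 P1=NH2
Op 6: best P0=NH1 P1=NH1
Op 7: best P0=NH1 P1=NH1
Op 8: best P0=NH0 P1=NH1
Op 9: best P0=NH0 P1=NH1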